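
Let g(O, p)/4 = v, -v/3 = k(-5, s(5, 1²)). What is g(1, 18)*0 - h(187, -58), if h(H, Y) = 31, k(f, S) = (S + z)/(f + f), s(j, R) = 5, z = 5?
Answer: -31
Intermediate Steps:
k(f, S) = (5 + S)/(2*f) (k(f, S) = (S + 5)/(f + f) = (5 + S)/((2*f)) = (5 + S)*(1/(2*f)) = (5 + S)/(2*f))
v = 3 (v = -3*(5 + 5)/(2*(-5)) = -3*(-1)*10/(2*5) = -3*(-1) = 3)
g(O, p) = 12 (g(O, p) = 4*3 = 12)
g(1, 18)*0 - h(187, -58) = 12*0 - 1*31 = 0 - 31 = -31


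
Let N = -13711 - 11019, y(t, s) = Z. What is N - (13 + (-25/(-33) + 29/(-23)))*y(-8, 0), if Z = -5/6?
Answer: -112572995/4554 ≈ -24720.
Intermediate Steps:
Z = -⅚ (Z = -5*⅙ = -⅚ ≈ -0.83333)
y(t, s) = -⅚
N = -24730
N - (13 + (-25/(-33) + 29/(-23)))*y(-8, 0) = -24730 - (13 + (-25/(-33) + 29/(-23)))*(-5)/6 = -24730 - (13 + (-25*(-1/33) + 29*(-1/23)))*(-5)/6 = -24730 - (13 + (25/33 - 29/23))*(-5)/6 = -24730 - (13 - 382/759)*(-5)/6 = -24730 - 9485*(-5)/(759*6) = -24730 - 1*(-47425/4554) = -24730 + 47425/4554 = -112572995/4554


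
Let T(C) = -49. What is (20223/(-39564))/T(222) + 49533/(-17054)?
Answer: -759377571/262392844 ≈ -2.8940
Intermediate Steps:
(20223/(-39564))/T(222) + 49533/(-17054) = (20223/(-39564))/(-49) + 49533/(-17054) = (20223*(-1/39564))*(-1/49) + 49533*(-1/17054) = -321/628*(-1/49) - 49533/17054 = 321/30772 - 49533/17054 = -759377571/262392844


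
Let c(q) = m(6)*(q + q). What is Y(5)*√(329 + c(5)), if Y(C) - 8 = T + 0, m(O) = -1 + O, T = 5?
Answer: 13*√379 ≈ 253.08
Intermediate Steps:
c(q) = 10*q (c(q) = (-1 + 6)*(q + q) = 5*(2*q) = 10*q)
Y(C) = 13 (Y(C) = 8 + (5 + 0) = 8 + 5 = 13)
Y(5)*√(329 + c(5)) = 13*√(329 + 10*5) = 13*√(329 + 50) = 13*√379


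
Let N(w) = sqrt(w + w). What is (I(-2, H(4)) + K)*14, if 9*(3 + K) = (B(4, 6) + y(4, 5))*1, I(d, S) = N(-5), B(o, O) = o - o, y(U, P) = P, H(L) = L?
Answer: -308/9 + 14*I*sqrt(10) ≈ -34.222 + 44.272*I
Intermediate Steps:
B(o, O) = 0
N(w) = sqrt(2)*sqrt(w) (N(w) = sqrt(2*w) = sqrt(2)*sqrt(w))
I(d, S) = I*sqrt(10) (I(d, S) = sqrt(2)*sqrt(-5) = sqrt(2)*(I*sqrt(5)) = I*sqrt(10))
K = -22/9 (K = -3 + ((0 + 5)*1)/9 = -3 + (5*1)/9 = -3 + (1/9)*5 = -3 + 5/9 = -22/9 ≈ -2.4444)
(I(-2, H(4)) + K)*14 = (I*sqrt(10) - 22/9)*14 = (-22/9 + I*sqrt(10))*14 = -308/9 + 14*I*sqrt(10)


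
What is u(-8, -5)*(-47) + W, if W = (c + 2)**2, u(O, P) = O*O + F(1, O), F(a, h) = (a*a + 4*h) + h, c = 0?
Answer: -1171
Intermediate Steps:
F(a, h) = a**2 + 5*h (F(a, h) = (a**2 + 4*h) + h = a**2 + 5*h)
u(O, P) = 1 + O**2 + 5*O (u(O, P) = O*O + (1**2 + 5*O) = O**2 + (1 + 5*O) = 1 + O**2 + 5*O)
W = 4 (W = (0 + 2)**2 = 2**2 = 4)
u(-8, -5)*(-47) + W = (1 + (-8)**2 + 5*(-8))*(-47) + 4 = (1 + 64 - 40)*(-47) + 4 = 25*(-47) + 4 = -1175 + 4 = -1171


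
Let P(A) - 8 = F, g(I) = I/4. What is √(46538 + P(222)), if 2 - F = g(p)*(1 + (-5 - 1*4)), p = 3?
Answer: √46554 ≈ 215.76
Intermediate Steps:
g(I) = I/4 (g(I) = I*(¼) = I/4)
F = 8 (F = 2 - (¼)*3*(1 + (-5 - 1*4)) = 2 - 3*(1 + (-5 - 4))/4 = 2 - 3*(1 - 9)/4 = 2 - 3*(-8)/4 = 2 - 1*(-6) = 2 + 6 = 8)
P(A) = 16 (P(A) = 8 + 8 = 16)
√(46538 + P(222)) = √(46538 + 16) = √46554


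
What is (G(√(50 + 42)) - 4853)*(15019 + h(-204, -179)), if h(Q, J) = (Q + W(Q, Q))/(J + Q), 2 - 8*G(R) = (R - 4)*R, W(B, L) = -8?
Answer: -111926178473/1532 + 5752489*√23/383 ≈ -7.2987e+7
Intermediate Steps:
G(R) = ¼ - R*(-4 + R)/8 (G(R) = ¼ - (R - 4)*R/8 = ¼ - (-4 + R)*R/8 = ¼ - R*(-4 + R)/8)
h(Q, J) = (-8 + Q)/(J + Q) (h(Q, J) = (Q - 8)/(J + Q) = (-8 + Q)/(J + Q))
(G(√(50 + 42)) - 4853)*(15019 + h(-204, -179)) = ((¼ + √(50 + 42)/2 - (√(50 + 42))²/8) - 4853)*(15019 + (-8 - 204)/(-179 - 204)) = ((¼ + √92/2 - (√92)²/8) - 4853)*(15019 - 212/(-383)) = ((¼ + (2*√23)/2 - (2*√23)²/8) - 4853)*(15019 - 1/383*(-212)) = ((¼ + √23 - ⅛*92) - 4853)*(15019 + 212/383) = ((¼ + √23 - 23/2) - 4853)*(5752489/383) = ((-45/4 + √23) - 4853)*(5752489/383) = (-19457/4 + √23)*(5752489/383) = -111926178473/1532 + 5752489*√23/383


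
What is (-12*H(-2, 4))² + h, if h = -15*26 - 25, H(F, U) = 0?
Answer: -415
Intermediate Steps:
h = -415 (h = -390 - 25 = -415)
(-12*H(-2, 4))² + h = (-12*0)² - 415 = 0² - 415 = 0 - 415 = -415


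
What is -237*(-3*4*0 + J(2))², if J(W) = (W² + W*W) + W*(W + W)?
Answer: -60672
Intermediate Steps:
J(W) = 4*W² (J(W) = (W² + W²) + W*(2*W) = 2*W² + 2*W² = 4*W²)
-237*(-3*4*0 + J(2))² = -237*(-3*4*0 + 4*2²)² = -237*(-12*0 + 4*4)² = -237*(0 + 16)² = -237*16² = -237*256 = -60672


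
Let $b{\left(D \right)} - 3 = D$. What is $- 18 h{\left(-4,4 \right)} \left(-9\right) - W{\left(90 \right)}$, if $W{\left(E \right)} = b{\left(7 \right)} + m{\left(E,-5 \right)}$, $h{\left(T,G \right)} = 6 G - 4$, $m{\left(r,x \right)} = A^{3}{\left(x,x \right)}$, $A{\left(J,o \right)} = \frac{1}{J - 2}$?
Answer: $\frac{1107891}{343} \approx 3230.0$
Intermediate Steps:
$b{\left(D \right)} = 3 + D$
$A{\left(J,o \right)} = \frac{1}{-2 + J}$
$m{\left(r,x \right)} = \frac{1}{\left(-2 + x\right)^{3}}$ ($m{\left(r,x \right)} = \left(\frac{1}{-2 + x}\right)^{3} = \frac{1}{\left(-2 + x\right)^{3}}$)
$h{\left(T,G \right)} = -4 + 6 G$
$W{\left(E \right)} = \frac{3429}{343}$ ($W{\left(E \right)} = \left(3 + 7\right) + \frac{1}{\left(-2 - 5\right)^{3}} = 10 + \frac{1}{-343} = 10 - \frac{1}{343} = \frac{3429}{343}$)
$- 18 h{\left(-4,4 \right)} \left(-9\right) - W{\left(90 \right)} = - 18 \left(-4 + 6 \cdot 4\right) \left(-9\right) - \frac{3429}{343} = - 18 \left(-4 + 24\right) \left(-9\right) - \frac{3429}{343} = \left(-18\right) 20 \left(-9\right) - \frac{3429}{343} = \left(-360\right) \left(-9\right) - \frac{3429}{343} = 3240 - \frac{3429}{343} = \frac{1107891}{343}$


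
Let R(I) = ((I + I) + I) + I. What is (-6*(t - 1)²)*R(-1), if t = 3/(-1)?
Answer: 384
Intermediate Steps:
t = -3 (t = 3*(-1) = -3)
R(I) = 4*I (R(I) = (2*I + I) + I = 3*I + I = 4*I)
(-6*(t - 1)²)*R(-1) = (-6*(-3 - 1)²)*(4*(-1)) = -6*(-4)²*(-4) = -6*16*(-4) = -96*(-4) = 384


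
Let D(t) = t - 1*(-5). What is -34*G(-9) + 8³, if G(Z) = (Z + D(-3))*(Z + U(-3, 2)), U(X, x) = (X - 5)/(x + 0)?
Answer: -2582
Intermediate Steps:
D(t) = 5 + t (D(t) = t + 5 = 5 + t)
U(X, x) = (-5 + X)/x
G(Z) = (-4 + Z)*(2 + Z) (G(Z) = (Z + (5 - 3))*(Z + (-5 - 3)/2) = (Z + 2)*(Z + (½)*(-8)) = (2 + Z)*(Z - 4) = (2 + Z)*(-4 + Z) = (-4 + Z)*(2 + Z))
-34*G(-9) + 8³ = -34*(-8 + (-9)² - 2*(-9)) + 8³ = -34*(-8 + 81 + 18) + 512 = -34*91 + 512 = -3094 + 512 = -2582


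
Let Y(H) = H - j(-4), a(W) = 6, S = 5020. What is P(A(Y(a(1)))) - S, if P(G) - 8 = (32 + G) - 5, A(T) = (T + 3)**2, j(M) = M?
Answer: -4816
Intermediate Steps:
Y(H) = 4 + H (Y(H) = H - 1*(-4) = H + 4 = 4 + H)
A(T) = (3 + T)**2
P(G) = 35 + G (P(G) = 8 + ((32 + G) - 5) = 8 + (27 + G) = 35 + G)
P(A(Y(a(1)))) - S = (35 + (3 + (4 + 6))**2) - 1*5020 = (35 + (3 + 10)**2) - 5020 = (35 + 13**2) - 5020 = (35 + 169) - 5020 = 204 - 5020 = -4816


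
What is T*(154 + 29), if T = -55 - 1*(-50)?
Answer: -915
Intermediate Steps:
T = -5 (T = -55 + 50 = -5)
T*(154 + 29) = -5*(154 + 29) = -5*183 = -915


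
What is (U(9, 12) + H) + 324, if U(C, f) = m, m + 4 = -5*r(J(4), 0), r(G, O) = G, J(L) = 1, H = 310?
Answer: 625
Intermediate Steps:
m = -9 (m = -4 - 5*1 = -4 - 5 = -9)
U(C, f) = -9
(U(9, 12) + H) + 324 = (-9 + 310) + 324 = 301 + 324 = 625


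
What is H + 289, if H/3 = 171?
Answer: 802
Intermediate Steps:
H = 513 (H = 3*171 = 513)
H + 289 = 513 + 289 = 802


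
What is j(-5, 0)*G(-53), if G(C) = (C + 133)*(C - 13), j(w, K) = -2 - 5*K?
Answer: 10560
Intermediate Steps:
G(C) = (-13 + C)*(133 + C) (G(C) = (133 + C)*(-13 + C) = (-13 + C)*(133 + C))
j(-5, 0)*G(-53) = (-2 - 5*0)*(-1729 + (-53)² + 120*(-53)) = (-2 + 0)*(-1729 + 2809 - 6360) = -2*(-5280) = 10560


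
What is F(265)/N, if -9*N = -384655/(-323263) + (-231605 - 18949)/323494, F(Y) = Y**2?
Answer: -33046577701863525/21719373434 ≈ -1.5215e+6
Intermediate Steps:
N = -21719373434/470581384149 (N = -(-384655/(-323263) + (-231605 - 18949)/323494)/9 = -(-384655*(-1/323263) - 250554*1/323494)/9 = -(384655/323263 - 125277/161747)/9 = -1/9*21719373434/52286820461 = -21719373434/470581384149 ≈ -0.046154)
F(265)/N = 265**2/(-21719373434/470581384149) = 70225*(-470581384149/21719373434) = -33046577701863525/21719373434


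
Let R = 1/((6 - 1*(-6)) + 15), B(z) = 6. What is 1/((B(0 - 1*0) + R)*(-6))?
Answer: -9/326 ≈ -0.027607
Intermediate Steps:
R = 1/27 (R = 1/((6 + 6) + 15) = 1/(12 + 15) = 1/27 ≈ 0.037037)
1/((B(0 - 1*0) + R)*(-6)) = 1/((6 + 1/27)*(-6)) = 1/((163/27)*(-6)) = 1/(-326/9) = -9/326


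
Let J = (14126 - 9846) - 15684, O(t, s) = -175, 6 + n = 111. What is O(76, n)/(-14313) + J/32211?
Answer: -52529509/153678681 ≈ -0.34181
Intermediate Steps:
n = 105 (n = -6 + 111 = 105)
J = -11404 (J = 4280 - 15684 = -11404)
O(76, n)/(-14313) + J/32211 = -175/(-14313) - 11404/32211 = -175*(-1/14313) - 11404*1/32211 = 175/14313 - 11404/32211 = -52529509/153678681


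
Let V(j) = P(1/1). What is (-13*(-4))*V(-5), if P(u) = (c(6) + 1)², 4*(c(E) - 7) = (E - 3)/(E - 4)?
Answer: 58357/16 ≈ 3647.3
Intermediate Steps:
c(E) = 7 + (-3 + E)/(4*(-4 + E)) (c(E) = 7 + ((E - 3)/(E - 4))/4 = 7 + ((-3 + E)/(-4 + E))/4 = 7 + (-3 + E)/(4*(-4 + E)))
P(u) = 4489/64 (P(u) = ((-115 + 29*6)/(4*(-4 + 6)) + 1)² = ((¼)*(-115 + 174)/2 + 1)² = ((¼)*(½)*59 + 1)² = (59/8 + 1)² = (67/8)² = 4489/64)
V(j) = 4489/64
(-13*(-4))*V(-5) = -13*(-4)*(4489/64) = 52*(4489/64) = 58357/16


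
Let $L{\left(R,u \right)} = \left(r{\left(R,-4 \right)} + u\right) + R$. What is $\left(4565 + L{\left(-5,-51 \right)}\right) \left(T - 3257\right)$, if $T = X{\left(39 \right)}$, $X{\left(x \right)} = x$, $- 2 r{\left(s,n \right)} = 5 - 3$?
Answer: $-14506744$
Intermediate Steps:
$r{\left(s,n \right)} = -1$ ($r{\left(s,n \right)} = - \frac{5 - 3}{2} = \left(- \frac{1}{2}\right) 2 = -1$)
$T = 39$
$L{\left(R,u \right)} = -1 + R + u$ ($L{\left(R,u \right)} = \left(-1 + u\right) + R = -1 + R + u$)
$\left(4565 + L{\left(-5,-51 \right)}\right) \left(T - 3257\right) = \left(4565 - 57\right) \left(39 - 3257\right) = 4508 \left(39 - 3257\right) = 4508 \left(-3218\right) = -14506744$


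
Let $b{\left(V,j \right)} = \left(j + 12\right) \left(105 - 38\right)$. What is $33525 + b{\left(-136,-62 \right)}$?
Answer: $30175$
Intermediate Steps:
$b{\left(V,j \right)} = 804 + 67 j$ ($b{\left(V,j \right)} = \left(12 + j\right) 67 = 804 + 67 j$)
$33525 + b{\left(-136,-62 \right)} = 33525 + \left(804 + 67 \left(-62\right)\right) = 33525 + \left(804 - 4154\right) = 33525 - 3350 = 30175$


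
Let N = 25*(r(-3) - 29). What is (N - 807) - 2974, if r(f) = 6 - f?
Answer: -4281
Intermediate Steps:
N = -500 (N = 25*((6 - 1*(-3)) - 29) = 25*((6 + 3) - 29) = 25*(9 - 29) = 25*(-20) = -500)
(N - 807) - 2974 = (-500 - 807) - 2974 = -1307 - 2974 = -4281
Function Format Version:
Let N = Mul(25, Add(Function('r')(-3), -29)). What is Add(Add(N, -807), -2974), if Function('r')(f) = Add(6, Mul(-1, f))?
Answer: -4281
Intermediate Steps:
N = -500 (N = Mul(25, Add(Add(6, Mul(-1, -3)), -29)) = Mul(25, Add(Add(6, 3), -29)) = Mul(25, Add(9, -29)) = Mul(25, -20) = -500)
Add(Add(N, -807), -2974) = Add(Add(-500, -807), -2974) = Add(-1307, -2974) = -4281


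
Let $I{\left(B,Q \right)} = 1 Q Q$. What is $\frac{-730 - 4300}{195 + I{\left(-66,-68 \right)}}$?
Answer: $- \frac{5030}{4819} \approx -1.0438$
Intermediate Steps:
$I{\left(B,Q \right)} = Q^{2}$ ($I{\left(B,Q \right)} = Q Q = Q^{2}$)
$\frac{-730 - 4300}{195 + I{\left(-66,-68 \right)}} = \frac{-730 - 4300}{195 + \left(-68\right)^{2}} = - \frac{5030}{195 + 4624} = - \frac{5030}{4819}$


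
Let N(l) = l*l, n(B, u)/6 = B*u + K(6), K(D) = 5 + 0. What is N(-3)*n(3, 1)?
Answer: 432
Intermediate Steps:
K(D) = 5
n(B, u) = 30 + 6*B*u (n(B, u) = 6*(B*u + 5) = 6*(5 + B*u) = 30 + 6*B*u)
N(l) = l²
N(-3)*n(3, 1) = (-3)²*(30 + 6*3*1) = 9*(30 + 18) = 9*48 = 432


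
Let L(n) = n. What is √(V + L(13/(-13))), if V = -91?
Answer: 2*I*√23 ≈ 9.5917*I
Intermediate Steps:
√(V + L(13/(-13))) = √(-91 + 13/(-13)) = √(-91 + 13*(-1/13)) = √(-91 - 1) = √(-92) = 2*I*√23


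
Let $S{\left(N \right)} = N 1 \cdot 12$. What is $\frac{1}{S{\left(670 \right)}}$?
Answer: $\frac{1}{8040} \approx 0.00012438$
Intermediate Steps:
$S{\left(N \right)} = 12 N$ ($S{\left(N \right)} = N 12 = 12 N$)
$\frac{1}{S{\left(670 \right)}} = \frac{1}{12 \cdot 670} = \frac{1}{8040}$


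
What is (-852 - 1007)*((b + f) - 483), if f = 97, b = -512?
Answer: 1669382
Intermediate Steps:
(-852 - 1007)*((b + f) - 483) = (-852 - 1007)*((-512 + 97) - 483) = -1859*(-415 - 483) = -1859*(-898) = 1669382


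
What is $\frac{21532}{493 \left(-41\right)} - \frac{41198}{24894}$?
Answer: $- \frac{684376391}{251591211} \approx -2.7202$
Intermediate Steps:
$\frac{21532}{493 \left(-41\right)} - \frac{41198}{24894} = \frac{21532}{-20213} - \frac{20599}{12447} = 21532 \left(- \frac{1}{20213}\right) - \frac{20599}{12447} = - \frac{21532}{20213} - \frac{20599}{12447} = - \frac{684376391}{251591211}$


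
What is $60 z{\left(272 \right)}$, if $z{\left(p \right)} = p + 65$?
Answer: $20220$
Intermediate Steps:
$z{\left(p \right)} = 65 + p$
$60 z{\left(272 \right)} = 60 \left(65 + 272\right) = 60 \cdot 337 = 20220$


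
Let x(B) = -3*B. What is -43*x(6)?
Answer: 774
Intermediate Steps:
-43*x(6) = -(-129)*6 = -43*(-18) = 774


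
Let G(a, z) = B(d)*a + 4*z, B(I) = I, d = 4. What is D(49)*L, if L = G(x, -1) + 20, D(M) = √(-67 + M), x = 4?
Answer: 96*I*√2 ≈ 135.76*I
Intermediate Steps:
G(a, z) = 4*a + 4*z
L = 32 (L = (4*4 + 4*(-1)) + 20 = (16 - 4) + 20 = 12 + 20 = 32)
D(49)*L = √(-67 + 49)*32 = √(-18)*32 = (3*I*√2)*32 = 96*I*√2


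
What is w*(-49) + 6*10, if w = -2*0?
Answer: 60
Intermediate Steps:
w = 0
w*(-49) + 6*10 = 0*(-49) + 6*10 = 0 + 60 = 60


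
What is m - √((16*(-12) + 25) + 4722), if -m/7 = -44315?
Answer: 310205 - √4555 ≈ 3.1014e+5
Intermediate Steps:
m = 310205 (m = -7*(-44315) = 310205)
m - √((16*(-12) + 25) + 4722) = 310205 - √((16*(-12) + 25) + 4722) = 310205 - √((-192 + 25) + 4722) = 310205 - √(-167 + 4722) = 310205 - √4555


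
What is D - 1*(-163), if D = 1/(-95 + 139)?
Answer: 7173/44 ≈ 163.02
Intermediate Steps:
D = 1/44 ≈ 0.022727
D - 1*(-163) = 1/44 - 1*(-163) = 1/44 + 163 = 7173/44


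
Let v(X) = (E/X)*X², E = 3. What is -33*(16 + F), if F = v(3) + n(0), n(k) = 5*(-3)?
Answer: -330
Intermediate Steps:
n(k) = -15
v(X) = 3*X (v(X) = (3/X)*X² = 3*X)
F = -6 (F = 3*3 - 15 = 9 - 15 = -6)
-33*(16 + F) = -33*(16 - 6) = -33*10 = -330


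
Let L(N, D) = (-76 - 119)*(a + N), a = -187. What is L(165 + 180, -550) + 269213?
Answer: 238403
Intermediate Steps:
L(N, D) = 36465 - 195*N (L(N, D) = (-76 - 119)*(-187 + N) = -195*(-187 + N) = 36465 - 195*N)
L(165 + 180, -550) + 269213 = (36465 - 195*(165 + 180)) + 269213 = (36465 - 195*345) + 269213 = (36465 - 67275) + 269213 = -30810 + 269213 = 238403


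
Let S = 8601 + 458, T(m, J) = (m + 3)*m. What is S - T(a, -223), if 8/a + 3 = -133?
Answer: 2618101/289 ≈ 9059.2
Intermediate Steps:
a = -1/17 (a = 8/(-3 - 133) = 8/(-136) = 8*(-1/136) = -1/17 ≈ -0.058824)
T(m, J) = m*(3 + m) (T(m, J) = (3 + m)*m = m*(3 + m))
S = 9059
S - T(a, -223) = 9059 - (-1)*(3 - 1/17)/17 = 9059 - (-1)*50/(17*17) = 9059 - 1*(-50/289) = 9059 + 50/289 = 2618101/289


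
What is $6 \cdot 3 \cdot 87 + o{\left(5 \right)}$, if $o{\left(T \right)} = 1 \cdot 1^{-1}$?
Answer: $1567$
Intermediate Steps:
$o{\left(T \right)} = 1$ ($o{\left(T \right)} = 1 \cdot 1 = 1$)
$6 \cdot 3 \cdot 87 + o{\left(5 \right)} = 6 \cdot 3 \cdot 87 + 1 = 18 \cdot 87 + 1 = 1566 + 1 = 1567$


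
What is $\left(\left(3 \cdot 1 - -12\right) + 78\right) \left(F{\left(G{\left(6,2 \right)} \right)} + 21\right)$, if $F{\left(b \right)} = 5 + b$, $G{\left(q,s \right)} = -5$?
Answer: $1953$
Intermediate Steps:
$\left(\left(3 \cdot 1 - -12\right) + 78\right) \left(F{\left(G{\left(6,2 \right)} \right)} + 21\right) = \left(\left(3 \cdot 1 - -12\right) + 78\right) \left(\left(5 - 5\right) + 21\right) = \left(\left(3 + 12\right) + 78\right) \left(0 + 21\right) = \left(15 + 78\right) 21 = 93 \cdot 21 = 1953$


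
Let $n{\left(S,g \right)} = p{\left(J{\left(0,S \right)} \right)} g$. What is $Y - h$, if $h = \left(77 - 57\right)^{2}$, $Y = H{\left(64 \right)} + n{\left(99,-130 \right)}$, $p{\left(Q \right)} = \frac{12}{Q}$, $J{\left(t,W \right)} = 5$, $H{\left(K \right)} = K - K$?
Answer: $-712$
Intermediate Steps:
$H{\left(K \right)} = 0$
$n{\left(S,g \right)} = \frac{12 g}{5}$ ($n{\left(S,g \right)} = \frac{12}{5} g = 12 \cdot \frac{1}{5} g = \frac{12 g}{5}$)
$Y = -312$ ($Y = 0 + \frac{12}{5} \left(-130\right) = 0 - 312 = -312$)
$h = 400$ ($h = 20^{2} = 400$)
$Y - h = -312 - 400 = -712$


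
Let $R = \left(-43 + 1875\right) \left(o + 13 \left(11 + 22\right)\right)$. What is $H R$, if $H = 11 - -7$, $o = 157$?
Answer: $19323936$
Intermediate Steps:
$H = 18$ ($H = 11 + 7 = 18$)
$R = 1073552$ ($R = \left(-43 + 1875\right) \left(157 + 13 \left(11 + 22\right)\right) = 1832 \left(157 + 13 \cdot 33\right) = 1832 \left(157 + 429\right) = 1832 \cdot 586 = 1073552$)
$H R = 18 \cdot 1073552 = 19323936$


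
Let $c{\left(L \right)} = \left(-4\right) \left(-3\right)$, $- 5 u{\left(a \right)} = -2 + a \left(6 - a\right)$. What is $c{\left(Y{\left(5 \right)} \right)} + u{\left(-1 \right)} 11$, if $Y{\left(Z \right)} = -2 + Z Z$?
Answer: $\frac{159}{5} \approx 31.8$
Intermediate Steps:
$u{\left(a \right)} = \frac{2}{5} - \frac{a \left(6 - a\right)}{5}$ ($u{\left(a \right)} = - \frac{-2 + a \left(6 - a\right)}{5} = \frac{2}{5} - \frac{a \left(6 - a\right)}{5}$)
$Y{\left(Z \right)} = -2 + Z^{2}$
$c{\left(L \right)} = 12$
$c{\left(Y{\left(5 \right)} \right)} + u{\left(-1 \right)} 11 = 12 + \left(\frac{2}{5} - - \frac{6}{5} + \frac{\left(-1\right)^{2}}{5}\right) 11 = 12 + \left(\frac{2}{5} + \frac{6}{5} + \frac{1}{5} \cdot 1\right) 11 = 12 + \left(\frac{2}{5} + \frac{6}{5} + \frac{1}{5}\right) 11 = 12 + \frac{9}{5} \cdot 11 = 12 + \frac{99}{5} = \frac{159}{5}$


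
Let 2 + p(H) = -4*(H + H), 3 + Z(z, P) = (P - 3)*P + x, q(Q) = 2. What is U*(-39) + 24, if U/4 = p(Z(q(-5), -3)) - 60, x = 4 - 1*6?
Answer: 25920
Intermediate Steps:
x = -2 (x = 4 - 6 = -2)
Z(z, P) = -5 + P*(-3 + P) (Z(z, P) = -3 + ((P - 3)*P - 2) = -3 + ((-3 + P)*P - 2) = -3 + (P*(-3 + P) - 2) = -3 + (-2 + P*(-3 + P)) = -5 + P*(-3 + P))
p(H) = -2 - 8*H (p(H) = -2 - 4*(H + H) = -2 - 8*H)
U = -664 (U = 4*((-2 - 8*(-5 + (-3)² - 3*(-3))) - 60) = 4*((-2 - 8*(-5 + 9 + 9)) - 60) = 4*((-2 - 8*13) - 60) = 4*((-2 - 104) - 60) = 4*(-106 - 60) = 4*(-166) = -664)
U*(-39) + 24 = -664*(-39) + 24 = 25896 + 24 = 25920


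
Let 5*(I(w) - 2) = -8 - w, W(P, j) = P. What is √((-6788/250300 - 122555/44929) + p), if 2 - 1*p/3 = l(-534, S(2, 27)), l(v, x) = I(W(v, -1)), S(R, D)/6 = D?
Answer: 2*I*√25163249058269490379/562286435 ≈ 17.842*I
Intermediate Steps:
S(R, D) = 6*D
I(w) = ⅖ - w/5 (I(w) = 2 + (-8 - w)/5 = 2 + (-8/5 - w/5) = ⅖ - w/5)
l(v, x) = ⅖ - v/5
p = -1578/5 (p = 6 - 3*(⅖ - ⅕*(-534)) = 6 - 3*(⅖ + 534/5) = 6 - 3*536/5 = 6 - 1608/5 = -1578/5 ≈ -315.60)
√((-6788/250300 - 122555/44929) + p) = √((-6788/250300 - 122555/44929) - 1578/5) = √((-6788*1/250300 - 122555*1/44929) - 1578/5) = √((-1697/62575 - 122555/44929) - 1578/5) = √(-7745123638/2811432175 - 1578/5) = √(-895033118068/2811432175) = 2*I*√25163249058269490379/562286435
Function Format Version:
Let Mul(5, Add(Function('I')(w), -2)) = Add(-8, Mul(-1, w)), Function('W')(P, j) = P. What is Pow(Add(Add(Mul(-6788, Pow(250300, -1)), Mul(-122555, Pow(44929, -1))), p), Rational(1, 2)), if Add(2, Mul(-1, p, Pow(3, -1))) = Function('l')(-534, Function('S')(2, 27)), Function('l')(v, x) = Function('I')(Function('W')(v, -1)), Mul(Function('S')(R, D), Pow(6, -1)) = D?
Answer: Mul(Rational(2, 562286435), I, Pow(25163249058269490379, Rational(1, 2))) ≈ Mul(17.842, I)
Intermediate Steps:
Function('S')(R, D) = Mul(6, D)
Function('I')(w) = Add(Rational(2, 5), Mul(Rational(-1, 5), w)) (Function('I')(w) = Add(2, Mul(Rational(1, 5), Add(-8, Mul(-1, w)))) = Add(2, Add(Rational(-8, 5), Mul(Rational(-1, 5), w))) = Add(Rational(2, 5), Mul(Rational(-1, 5), w)))
Function('l')(v, x) = Add(Rational(2, 5), Mul(Rational(-1, 5), v))
p = Rational(-1578, 5) (p = Add(6, Mul(-3, Add(Rational(2, 5), Mul(Rational(-1, 5), -534)))) = Add(6, Mul(-3, Add(Rational(2, 5), Rational(534, 5)))) = Add(6, Mul(-3, Rational(536, 5))) = Add(6, Rational(-1608, 5)) = Rational(-1578, 5) ≈ -315.60)
Pow(Add(Add(Mul(-6788, Pow(250300, -1)), Mul(-122555, Pow(44929, -1))), p), Rational(1, 2)) = Pow(Add(Add(Mul(-6788, Pow(250300, -1)), Mul(-122555, Pow(44929, -1))), Rational(-1578, 5)), Rational(1, 2)) = Pow(Add(Add(Mul(-6788, Rational(1, 250300)), Mul(-122555, Rational(1, 44929))), Rational(-1578, 5)), Rational(1, 2)) = Pow(Add(Add(Rational(-1697, 62575), Rational(-122555, 44929)), Rational(-1578, 5)), Rational(1, 2)) = Pow(Add(Rational(-7745123638, 2811432175), Rational(-1578, 5)), Rational(1, 2)) = Pow(Rational(-895033118068, 2811432175), Rational(1, 2)) = Mul(Rational(2, 562286435), I, Pow(25163249058269490379, Rational(1, 2)))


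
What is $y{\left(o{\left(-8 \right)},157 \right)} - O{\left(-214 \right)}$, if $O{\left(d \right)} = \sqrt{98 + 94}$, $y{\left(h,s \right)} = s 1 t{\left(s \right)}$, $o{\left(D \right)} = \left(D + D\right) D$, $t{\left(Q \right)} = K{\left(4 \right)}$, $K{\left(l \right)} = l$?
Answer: $628 - 8 \sqrt{3} \approx 614.14$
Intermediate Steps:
$t{\left(Q \right)} = 4$
$o{\left(D \right)} = 2 D^{2}$ ($o{\left(D \right)} = 2 D D = 2 D^{2}$)
$y{\left(h,s \right)} = 4 s$ ($y{\left(h,s \right)} = s 1 \cdot 4 = s 4 = 4 s$)
$O{\left(d \right)} = 8 \sqrt{3}$ ($O{\left(d \right)} = \sqrt{192} = 8 \sqrt{3}$)
$y{\left(o{\left(-8 \right)},157 \right)} - O{\left(-214 \right)} = 4 \cdot 157 - 8 \sqrt{3} = 628 - 8 \sqrt{3}$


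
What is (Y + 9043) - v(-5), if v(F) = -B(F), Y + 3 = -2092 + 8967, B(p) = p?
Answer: 15910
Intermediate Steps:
Y = 6872 (Y = -3 + (-2092 + 8967) = -3 + 6875 = 6872)
v(F) = -F
(Y + 9043) - v(-5) = (6872 + 9043) - (-1)*(-5) = 15915 - 1*5 = 15915 - 5 = 15910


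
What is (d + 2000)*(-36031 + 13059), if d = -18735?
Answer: 384436420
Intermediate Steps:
(d + 2000)*(-36031 + 13059) = (-18735 + 2000)*(-36031 + 13059) = -16735*(-22972) = 384436420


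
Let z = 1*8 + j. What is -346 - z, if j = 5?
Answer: -359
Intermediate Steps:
z = 13 (z = 1*8 + 5 = 8 + 5 = 13)
-346 - z = -346 - 1*13 = -346 - 13 = -359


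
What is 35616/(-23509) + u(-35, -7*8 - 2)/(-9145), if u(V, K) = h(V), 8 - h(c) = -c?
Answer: -325073577/214989805 ≈ -1.5120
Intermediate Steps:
h(c) = 8 + c (h(c) = 8 - (-1)*c = 8 + c)
u(V, K) = 8 + V
35616/(-23509) + u(-35, -7*8 - 2)/(-9145) = 35616/(-23509) + (8 - 35)/(-9145) = 35616*(-1/23509) - 27*(-1/9145) = -35616/23509 + 27/9145 = -325073577/214989805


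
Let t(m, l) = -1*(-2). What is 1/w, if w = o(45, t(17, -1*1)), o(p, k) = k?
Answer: ½ ≈ 0.50000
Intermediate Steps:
t(m, l) = 2
w = 2
1/w = 1/2 = ½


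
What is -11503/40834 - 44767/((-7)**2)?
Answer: -1828579325/2000866 ≈ -913.89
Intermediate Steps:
-11503/40834 - 44767/((-7)**2) = -11503*1/40834 - 44767/49 = -11503/40834 - 44767*1/49 = -11503/40834 - 44767/49 = -1828579325/2000866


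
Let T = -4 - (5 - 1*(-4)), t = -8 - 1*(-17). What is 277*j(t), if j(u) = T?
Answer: -3601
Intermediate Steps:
t = 9 (t = -8 + 17 = 9)
T = -13 (T = -4 - (5 + 4) = -4 - 1*9 = -4 - 9 = -13)
j(u) = -13
277*j(t) = 277*(-13) = -3601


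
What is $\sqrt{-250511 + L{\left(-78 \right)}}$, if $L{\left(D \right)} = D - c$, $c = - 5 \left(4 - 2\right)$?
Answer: $i \sqrt{250579} \approx 500.58 i$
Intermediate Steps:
$c = -10$ ($c = \left(-5\right) 2 = -10$)
$L{\left(D \right)} = 10 + D$ ($L{\left(D \right)} = D - -10 = D + 10 = 10 + D$)
$\sqrt{-250511 + L{\left(-78 \right)}} = \sqrt{-250511 + \left(10 - 78\right)} = \sqrt{-250511 - 68} = \sqrt{-250579} = i \sqrt{250579}$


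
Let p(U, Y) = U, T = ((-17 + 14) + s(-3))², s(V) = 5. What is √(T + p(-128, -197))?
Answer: 2*I*√31 ≈ 11.136*I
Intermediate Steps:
T = 4 (T = ((-17 + 14) + 5)² = (-3 + 5)² = 2² = 4)
√(T + p(-128, -197)) = √(4 - 128) = √(-124) = 2*I*√31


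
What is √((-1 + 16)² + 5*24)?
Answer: √345 ≈ 18.574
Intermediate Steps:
√((-1 + 16)² + 5*24) = √(15² + 120) = √(225 + 120) = √345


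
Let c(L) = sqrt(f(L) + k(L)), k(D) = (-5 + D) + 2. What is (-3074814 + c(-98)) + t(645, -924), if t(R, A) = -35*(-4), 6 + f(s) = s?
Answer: -3074674 + I*sqrt(205) ≈ -3.0747e+6 + 14.318*I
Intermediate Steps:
f(s) = -6 + s
t(R, A) = 140
k(D) = -3 + D
c(L) = sqrt(-9 + 2*L) (c(L) = sqrt((-6 + L) + (-3 + L)) = sqrt(-9 + 2*L))
(-3074814 + c(-98)) + t(645, -924) = (-3074814 + sqrt(-9 + 2*(-98))) + 140 = (-3074814 + sqrt(-9 - 196)) + 140 = (-3074814 + sqrt(-205)) + 140 = (-3074814 + I*sqrt(205)) + 140 = -3074674 + I*sqrt(205)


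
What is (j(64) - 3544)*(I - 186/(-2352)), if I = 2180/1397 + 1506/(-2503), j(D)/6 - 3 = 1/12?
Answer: -911911827837/249218704 ≈ -3659.1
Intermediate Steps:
j(D) = 37/2 (j(D) = 18 + 6/12 = 18 + 6*(1/12) = 18 + ½ = 37/2)
I = 3352658/3496691 (I = 2180*(1/1397) + 1506*(-1/2503) = 2180/1397 - 1506/2503 = 3352658/3496691 ≈ 0.95881)
(j(64) - 3544)*(I - 186/(-2352)) = (37/2 - 3544)*(3352658/3496691 - 186/(-2352)) = -7051*(3352658/3496691 - 186*(-1/2352))/2 = -7051*(3352658/3496691 + 31/392)/2 = -7051/2*1422639357/1370702872 = -911911827837/249218704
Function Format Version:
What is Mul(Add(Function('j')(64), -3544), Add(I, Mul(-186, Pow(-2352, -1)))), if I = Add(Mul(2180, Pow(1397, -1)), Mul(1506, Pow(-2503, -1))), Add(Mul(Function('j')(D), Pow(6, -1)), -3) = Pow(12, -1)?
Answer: Rational(-911911827837, 249218704) ≈ -3659.1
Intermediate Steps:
Function('j')(D) = Rational(37, 2) (Function('j')(D) = Add(18, Mul(6, Pow(12, -1))) = Add(18, Mul(6, Rational(1, 12))) = Add(18, Rational(1, 2)) = Rational(37, 2))
I = Rational(3352658, 3496691) (I = Add(Mul(2180, Rational(1, 1397)), Mul(1506, Rational(-1, 2503))) = Add(Rational(2180, 1397), Rational(-1506, 2503)) = Rational(3352658, 3496691) ≈ 0.95881)
Mul(Add(Function('j')(64), -3544), Add(I, Mul(-186, Pow(-2352, -1)))) = Mul(Add(Rational(37, 2), -3544), Add(Rational(3352658, 3496691), Mul(-186, Pow(-2352, -1)))) = Mul(Rational(-7051, 2), Add(Rational(3352658, 3496691), Mul(-186, Rational(-1, 2352)))) = Mul(Rational(-7051, 2), Add(Rational(3352658, 3496691), Rational(31, 392))) = Mul(Rational(-7051, 2), Rational(1422639357, 1370702872)) = Rational(-911911827837, 249218704)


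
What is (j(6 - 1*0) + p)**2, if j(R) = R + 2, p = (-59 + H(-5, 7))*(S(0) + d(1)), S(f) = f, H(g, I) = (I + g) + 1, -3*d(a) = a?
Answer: 6400/9 ≈ 711.11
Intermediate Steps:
d(a) = -a/3
H(g, I) = 1 + I + g
p = 56/3 (p = (-59 + (1 + 7 - 5))*(0 - 1/3*1) = (-59 + 3)*(0 - 1/3) = -56*(-1/3) = 56/3 ≈ 18.667)
j(R) = 2 + R
(j(6 - 1*0) + p)**2 = ((2 + (6 - 1*0)) + 56/3)**2 = ((2 + (6 + 0)) + 56/3)**2 = ((2 + 6) + 56/3)**2 = (8 + 56/3)**2 = (80/3)**2 = 6400/9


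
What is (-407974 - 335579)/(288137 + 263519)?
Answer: -743553/551656 ≈ -1.3479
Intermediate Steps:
(-407974 - 335579)/(288137 + 263519) = -743553/551656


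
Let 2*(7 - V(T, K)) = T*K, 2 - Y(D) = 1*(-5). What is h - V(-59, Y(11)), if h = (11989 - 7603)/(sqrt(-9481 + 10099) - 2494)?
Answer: -1338784427/6219418 - 2193*sqrt(618)/3109709 ≈ -215.28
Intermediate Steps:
Y(D) = 7 (Y(D) = 2 - (-5) = 2 - 1*(-5) = 2 + 5 = 7)
V(T, K) = 7 - K*T/2 (V(T, K) = 7 - T*K/2 = 7 - K*T/2)
h = 4386/(-2494 + sqrt(618)) (h = 4386/(sqrt(618) - 2494) = 4386/(-2494 + sqrt(618)) ≈ -1.7763)
h - V(-59, Y(11)) = (-5469342/3109709 - 2193*sqrt(618)/3109709) - (7 - 1/2*7*(-59)) = (-5469342/3109709 - 2193*sqrt(618)/3109709) - (7 + 413/2) = (-5469342/3109709 - 2193*sqrt(618)/3109709) - 1*427/2 = (-5469342/3109709 - 2193*sqrt(618)/3109709) - 427/2 = -1338784427/6219418 - 2193*sqrt(618)/3109709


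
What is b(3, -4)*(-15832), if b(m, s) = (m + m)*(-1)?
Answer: 94992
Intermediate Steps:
b(m, s) = -2*m (b(m, s) = (2*m)*(-1) = -2*m)
b(3, -4)*(-15832) = -2*3*(-15832) = -6*(-15832) = 94992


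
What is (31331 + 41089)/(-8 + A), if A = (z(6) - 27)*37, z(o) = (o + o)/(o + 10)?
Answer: -289680/3917 ≈ -73.955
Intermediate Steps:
z(o) = 2*o/(10 + o) (z(o) = (2*o)/(10 + o) = 2*o/(10 + o))
A = -3885/4 (A = (2*6/(10 + 6) - 27)*37 = (2*6/16 - 27)*37 = (2*6*(1/16) - 27)*37 = (3/4 - 27)*37 = -105/4*37 = -3885/4 ≈ -971.25)
(31331 + 41089)/(-8 + A) = (31331 + 41089)/(-8 - 3885/4) = 72420/(-3917/4) = 72420*(-4/3917) = -289680/3917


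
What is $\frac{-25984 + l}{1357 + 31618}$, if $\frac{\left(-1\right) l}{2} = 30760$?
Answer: $- \frac{87504}{32975} \approx -2.6536$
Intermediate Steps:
$l = -61520$ ($l = \left(-2\right) 30760 = -61520$)
$\frac{-25984 + l}{1357 + 31618} = \frac{-25984 - 61520}{1357 + 31618} = - \frac{87504}{32975}$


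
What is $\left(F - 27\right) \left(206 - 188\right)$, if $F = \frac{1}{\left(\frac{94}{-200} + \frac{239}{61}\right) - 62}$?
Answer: $- \frac{173692962}{357167} \approx -486.31$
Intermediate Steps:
$F = - \frac{6100}{357167}$ ($F = \frac{1}{\left(94 \left(- \frac{1}{200}\right) + 239 \cdot \frac{1}{61}\right) - 62} = \frac{1}{\left(- \frac{47}{100} + \frac{239}{61}\right) - 62} = \frac{1}{\frac{21033}{6100} - 62} = \frac{1}{- \frac{357167}{6100}} = - \frac{6100}{357167} \approx -0.017079$)
$\left(F - 27\right) \left(206 - 188\right) = \left(- \frac{6100}{357167} - 27\right) \left(206 - 188\right) = \left(- \frac{6100}{357167} + \left(-82 + 55\right)\right) 18 = \left(- \frac{6100}{357167} - 27\right) 18 = \left(- \frac{9649609}{357167}\right) 18 = - \frac{173692962}{357167}$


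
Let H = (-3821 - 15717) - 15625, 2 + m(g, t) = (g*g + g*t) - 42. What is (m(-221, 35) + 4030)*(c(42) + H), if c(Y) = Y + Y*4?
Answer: -1576100676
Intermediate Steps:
m(g, t) = -44 + g² + g*t (m(g, t) = -2 + ((g*g + g*t) - 42) = -2 + ((g² + g*t) - 42) = -2 + (-42 + g² + g*t) = -44 + g² + g*t)
H = -35163 (H = -19538 - 15625 = -35163)
c(Y) = 5*Y (c(Y) = Y + 4*Y = 5*Y)
(m(-221, 35) + 4030)*(c(42) + H) = ((-44 + (-221)² - 221*35) + 4030)*(5*42 - 35163) = ((-44 + 48841 - 7735) + 4030)*(210 - 35163) = (41062 + 4030)*(-34953) = 45092*(-34953) = -1576100676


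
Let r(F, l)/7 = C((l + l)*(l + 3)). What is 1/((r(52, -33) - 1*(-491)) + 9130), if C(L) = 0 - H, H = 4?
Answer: 1/9593 ≈ 0.00010424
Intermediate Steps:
C(L) = -4 (C(L) = 0 - 1*4 = 0 - 4 = -4)
r(F, l) = -28 (r(F, l) = 7*(-4) = -28)
1/((r(52, -33) - 1*(-491)) + 9130) = 1/((-28 - 1*(-491)) + 9130) = 1/((-28 + 491) + 9130) = 1/(463 + 9130) = 1/9593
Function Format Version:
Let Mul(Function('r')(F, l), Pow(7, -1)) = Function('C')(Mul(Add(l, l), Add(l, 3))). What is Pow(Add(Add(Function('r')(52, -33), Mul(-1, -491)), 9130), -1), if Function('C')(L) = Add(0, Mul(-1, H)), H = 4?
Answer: Rational(1, 9593) ≈ 0.00010424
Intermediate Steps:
Function('C')(L) = -4 (Function('C')(L) = Add(0, Mul(-1, 4)) = Add(0, -4) = -4)
Function('r')(F, l) = -28 (Function('r')(F, l) = Mul(7, -4) = -28)
Pow(Add(Add(Function('r')(52, -33), Mul(-1, -491)), 9130), -1) = Pow(Add(Add(-28, Mul(-1, -491)), 9130), -1) = Pow(Add(Add(-28, 491), 9130), -1) = Pow(Add(463, 9130), -1) = Pow(9593, -1) = Rational(1, 9593)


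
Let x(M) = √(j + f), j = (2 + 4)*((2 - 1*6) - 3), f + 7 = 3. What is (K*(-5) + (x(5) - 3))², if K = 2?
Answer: (13 - I*√46)² ≈ 123.0 - 176.34*I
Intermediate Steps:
f = -4 (f = -7 + 3 = -4)
j = -42 (j = 6*((2 - 6) - 3) = 6*(-4 - 3) = 6*(-7) = -42)
x(M) = I*√46 (x(M) = √(-42 - 4) = √(-46) = I*√46)
(K*(-5) + (x(5) - 3))² = (2*(-5) + (I*√46 - 3))² = (-10 + (-3 + I*√46))² = (-13 + I*√46)²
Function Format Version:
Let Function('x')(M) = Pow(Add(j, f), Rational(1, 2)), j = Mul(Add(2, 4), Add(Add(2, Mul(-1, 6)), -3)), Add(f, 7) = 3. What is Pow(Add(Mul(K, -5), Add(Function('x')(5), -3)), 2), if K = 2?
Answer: Pow(Add(13, Mul(-1, I, Pow(46, Rational(1, 2)))), 2) ≈ Add(123.00, Mul(-176.34, I))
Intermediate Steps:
f = -4 (f = Add(-7, 3) = -4)
j = -42 (j = Mul(6, Add(Add(2, -6), -3)) = Mul(6, Add(-4, -3)) = Mul(6, -7) = -42)
Function('x')(M) = Mul(I, Pow(46, Rational(1, 2))) (Function('x')(M) = Pow(Add(-42, -4), Rational(1, 2)) = Pow(-46, Rational(1, 2)) = Mul(I, Pow(46, Rational(1, 2))))
Pow(Add(Mul(K, -5), Add(Function('x')(5), -3)), 2) = Pow(Add(Mul(2, -5), Add(Mul(I, Pow(46, Rational(1, 2))), -3)), 2) = Pow(Add(-10, Add(-3, Mul(I, Pow(46, Rational(1, 2))))), 2) = Pow(Add(-13, Mul(I, Pow(46, Rational(1, 2)))), 2)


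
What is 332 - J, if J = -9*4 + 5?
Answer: 363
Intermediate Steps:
J = -31 (J = -36 + 5 = -31)
332 - J = 332 - 1*(-31) = 332 + 31 = 363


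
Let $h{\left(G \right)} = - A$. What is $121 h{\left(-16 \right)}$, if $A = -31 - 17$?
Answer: $5808$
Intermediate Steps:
$A = -48$ ($A = -31 - 17 = -48$)
$h{\left(G \right)} = 48$ ($h{\left(G \right)} = \left(-1\right) \left(-48\right) = 48$)
$121 h{\left(-16 \right)} = 121 \cdot 48 = 5808$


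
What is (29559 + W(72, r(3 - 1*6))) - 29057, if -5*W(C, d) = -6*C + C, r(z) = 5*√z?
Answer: 574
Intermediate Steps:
W(C, d) = C (W(C, d) = -(-6*C + C)/5 = -(-1)*C = C)
(29559 + W(72, r(3 - 1*6))) - 29057 = (29559 + 72) - 29057 = 29631 - 29057 = 574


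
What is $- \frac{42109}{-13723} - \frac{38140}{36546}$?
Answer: $\frac{507760147}{250760379} \approx 2.0249$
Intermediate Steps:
$- \frac{42109}{-13723} - \frac{38140}{36546} = \left(-42109\right) \left(- \frac{1}{13723}\right) - \frac{19070}{18273} = \frac{42109}{13723} - \frac{19070}{18273} = \frac{507760147}{250760379}$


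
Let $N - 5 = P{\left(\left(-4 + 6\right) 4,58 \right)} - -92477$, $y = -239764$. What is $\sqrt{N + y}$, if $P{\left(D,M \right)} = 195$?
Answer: $3 i \sqrt{16343} \approx 383.52 i$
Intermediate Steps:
$N = 92677$ ($N = 5 + \left(195 - -92477\right) = 5 + \left(195 + 92477\right) = 5 + 92672 = 92677$)
$\sqrt{N + y} = \sqrt{92677 - 239764} = \sqrt{-147087} = 3 i \sqrt{16343}$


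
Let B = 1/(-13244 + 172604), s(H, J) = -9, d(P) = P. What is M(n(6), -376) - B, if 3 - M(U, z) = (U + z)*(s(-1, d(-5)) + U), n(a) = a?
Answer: -176411521/159360 ≈ -1107.0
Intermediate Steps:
M(U, z) = 3 - (-9 + U)*(U + z) (M(U, z) = 3 - (U + z)*(-9 + U) = 3 - (-9 + U)*(U + z))
B = 1/159360 ≈ 6.2751e-6
M(n(6), -376) - B = (3 - 1*6² + 9*6 + 9*(-376) - 1*6*(-376)) - 1*1/159360 = (3 - 1*36 + 54 - 3384 + 2256) - 1/159360 = (3 - 36 + 54 - 3384 + 2256) - 1/159360 = -1107 - 1/159360 = -176411521/159360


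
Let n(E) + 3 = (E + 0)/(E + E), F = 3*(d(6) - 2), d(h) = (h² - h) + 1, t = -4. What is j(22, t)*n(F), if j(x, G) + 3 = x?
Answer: -95/2 ≈ -47.500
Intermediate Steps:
d(h) = 1 + h² - h
j(x, G) = -3 + x
F = 87 (F = 3*((1 + 6² - 1*6) - 2) = 3*((1 + 36 - 6) - 2) = 3*(31 - 2) = 3*29 = 87)
n(E) = -5/2 (n(E) = -3 + (E + 0)/(E + E) = -3 + E/((2*E)) = -3 + E*(1/(2*E)) = -3 + ½ = -5/2)
j(22, t)*n(F) = (-3 + 22)*(-5/2) = 19*(-5/2) = -95/2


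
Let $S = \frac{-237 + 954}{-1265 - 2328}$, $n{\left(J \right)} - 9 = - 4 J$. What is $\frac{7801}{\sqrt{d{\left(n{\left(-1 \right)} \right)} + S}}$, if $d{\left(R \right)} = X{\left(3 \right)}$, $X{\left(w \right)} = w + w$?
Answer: $\frac{7801 \sqrt{74881713}}{20841} \approx 3239.1$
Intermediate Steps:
$X{\left(w \right)} = 2 w$
$n{\left(J \right)} = 9 - 4 J$
$d{\left(R \right)} = 6$ ($d{\left(R \right)} = 2 \cdot 3 = 6$)
$S = - \frac{717}{3593}$ ($S = \frac{717}{-3593} = 717 \left(- \frac{1}{3593}\right) = - \frac{717}{3593} \approx -0.19955$)
$\frac{7801}{\sqrt{d{\left(n{\left(-1 \right)} \right)} + S}} = \frac{7801}{\sqrt{6 - \frac{717}{3593}}} = \frac{7801}{\sqrt{\frac{20841}{3593}}} = \frac{7801}{\frac{1}{3593} \sqrt{74881713}} = 7801 \frac{\sqrt{74881713}}{20841} = \frac{7801 \sqrt{74881713}}{20841}$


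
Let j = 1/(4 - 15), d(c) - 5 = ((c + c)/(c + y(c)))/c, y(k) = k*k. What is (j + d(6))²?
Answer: 1311025/53361 ≈ 24.569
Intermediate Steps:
y(k) = k²
d(c) = 5 + 2/(c + c²) (d(c) = 5 + ((c + c)/(c + c²))/c = 5 + ((2*c)/(c + c²))/c = 5 + (2*c/(c + c²))/c = 5 + 2/(c + c²))
j = -1/11 (j = 1/(-11) = -1/11 ≈ -0.090909)
(j + d(6))² = (-1/11 + (2 + 5*6 + 5*6²)/(6*(1 + 6)))² = (-1/11 + (⅙)*(2 + 30 + 5*36)/7)² = (-1/11 + (⅙)*(⅐)*(2 + 30 + 180))² = (-1/11 + (⅙)*(⅐)*212)² = (-1/11 + 106/21)² = (1145/231)² = 1311025/53361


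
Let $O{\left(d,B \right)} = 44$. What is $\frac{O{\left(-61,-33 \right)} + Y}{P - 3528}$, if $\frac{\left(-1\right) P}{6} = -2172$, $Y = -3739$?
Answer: $- \frac{3695}{9504} \approx -0.38878$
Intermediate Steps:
$P = 13032$ ($P = \left(-6\right) \left(-2172\right) = 13032$)
$\frac{O{\left(-61,-33 \right)} + Y}{P - 3528} = \frac{44 - 3739}{13032 - 3528} = - \frac{3695}{9504}$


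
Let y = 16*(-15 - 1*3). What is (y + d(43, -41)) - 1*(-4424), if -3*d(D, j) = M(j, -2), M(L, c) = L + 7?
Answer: 12442/3 ≈ 4147.3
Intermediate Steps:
M(L, c) = 7 + L
d(D, j) = -7/3 - j/3 (d(D, j) = -(7 + j)/3 = -7/3 - j/3)
y = -288 (y = 16*(-15 - 3) = 16*(-18) = -288)
(y + d(43, -41)) - 1*(-4424) = (-288 + (-7/3 - ⅓*(-41))) - 1*(-4424) = (-288 + (-7/3 + 41/3)) + 4424 = (-288 + 34/3) + 4424 = -830/3 + 4424 = 12442/3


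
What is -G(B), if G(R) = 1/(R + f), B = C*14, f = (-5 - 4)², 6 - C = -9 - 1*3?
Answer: -1/333 ≈ -0.0030030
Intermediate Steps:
C = 18 (C = 6 - (-9 - 1*3) = 6 - (-9 - 3) = 6 - 1*(-12) = 6 + 12 = 18)
f = 81 (f = (-9)² = 81)
B = 252 (B = 18*14 = 252)
G(R) = 1/(81 + R) (G(R) = 1/(R + 81) = 1/(81 + R))
-G(B) = -1/(81 + 252) = -1/333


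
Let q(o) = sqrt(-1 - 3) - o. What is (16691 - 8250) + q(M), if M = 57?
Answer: 8384 + 2*I ≈ 8384.0 + 2.0*I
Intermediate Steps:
q(o) = -o + 2*I (q(o) = sqrt(-4) - o = 2*I - o = -o + 2*I)
(16691 - 8250) + q(M) = (16691 - 8250) + (-1*57 + 2*I) = 8441 + (-57 + 2*I) = 8384 + 2*I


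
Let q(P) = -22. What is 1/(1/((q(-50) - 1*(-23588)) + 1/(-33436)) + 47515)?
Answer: 787952775/37439576137561 ≈ 2.1046e-5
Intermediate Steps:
1/(1/((q(-50) - 1*(-23588)) + 1/(-33436)) + 47515) = 1/(1/((-22 - 1*(-23588)) + 1/(-33436)) + 47515) = 1/(1/((-22 + 23588) - 1/33436) + 47515) = 1/(1/(23566 - 1/33436) + 47515) = 1/(1/(787952775/33436) + 47515) = 1/(33436/787952775 + 47515) = 1/(37439576137561/787952775) = 787952775/37439576137561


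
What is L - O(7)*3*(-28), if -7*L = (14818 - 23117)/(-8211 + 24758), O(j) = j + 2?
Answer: 87575023/115829 ≈ 756.07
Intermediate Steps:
O(j) = 2 + j
L = 8299/115829 (L = -(14818 - 23117)/(7*(-8211 + 24758)) = -(-8299)/(7*16547) = -⅐*(-8299/16547) = 8299/115829 ≈ 0.071649)
L - O(7)*3*(-28) = 8299/115829 - (2 + 7)*3*(-28) = 8299/115829 - 9*3*(-28) = 8299/115829 - 27*(-28) = 8299/115829 - 1*(-756) = 8299/115829 + 756 = 87575023/115829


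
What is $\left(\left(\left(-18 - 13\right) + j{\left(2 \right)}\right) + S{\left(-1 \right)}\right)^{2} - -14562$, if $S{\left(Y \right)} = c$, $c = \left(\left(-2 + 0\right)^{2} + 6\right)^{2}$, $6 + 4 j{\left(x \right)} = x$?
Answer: $19186$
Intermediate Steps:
$j{\left(x \right)} = - \frac{3}{2} + \frac{x}{4}$
$c = 100$ ($c = \left(\left(-2\right)^{2} + 6\right)^{2} = \left(4 + 6\right)^{2} = 10^{2} = 100$)
$S{\left(Y \right)} = 100$
$\left(\left(\left(-18 - 13\right) + j{\left(2 \right)}\right) + S{\left(-1 \right)}\right)^{2} - -14562 = \left(\left(\left(-18 - 13\right) + \left(- \frac{3}{2} + \frac{1}{4} \cdot 2\right)\right) + 100\right)^{2} - -14562 = \left(\left(-31 + \left(- \frac{3}{2} + \frac{1}{2}\right)\right) + 100\right)^{2} + 14562 = \left(\left(-31 - 1\right) + 100\right)^{2} + 14562 = \left(-32 + 100\right)^{2} + 14562 = 68^{2} + 14562 = 4624 + 14562 = 19186$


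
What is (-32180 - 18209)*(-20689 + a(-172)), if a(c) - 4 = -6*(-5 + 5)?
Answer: 1042296465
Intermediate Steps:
a(c) = 4 (a(c) = 4 - 6*(-5 + 5) = 4 - 6*0 = 4 + 0 = 4)
(-32180 - 18209)*(-20689 + a(-172)) = (-32180 - 18209)*(-20689 + 4) = -50389*(-20685) = 1042296465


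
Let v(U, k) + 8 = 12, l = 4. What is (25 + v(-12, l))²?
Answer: 841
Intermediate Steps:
v(U, k) = 4 (v(U, k) = -8 + 12 = 4)
(25 + v(-12, l))² = (25 + 4)² = 29² = 841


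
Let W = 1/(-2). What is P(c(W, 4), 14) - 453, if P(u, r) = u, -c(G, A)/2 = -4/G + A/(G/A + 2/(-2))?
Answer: -4157/9 ≈ -461.89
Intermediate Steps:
W = -½ ≈ -0.50000
c(G, A) = 8/G - 2*A/(-1 + G/A) (c(G, A) = -2*(-4/G + A/(G/A + 2/(-2))) = -2*(-4/G + A/(G/A + 2*(-½))) = -2*(-4/G + A/(G/A - 1)) = -2*(-4/G + A/(-1 + G/A)) = 8/G - 2*A/(-1 + G/A))
P(c(W, 4), 14) - 453 = 2*(-4*(-½) + 4*4 - ½*4²)/((-½)*(4 - 1*(-½))) - 453 = 2*(-2)*(2 + 16 - ½*16)/(4 + ½) - 453 = 2*(-2)*(2 + 16 - 8)/(9/2) - 453 = 2*(-2)*(2/9)*10 - 453 = -80/9 - 453 = -4157/9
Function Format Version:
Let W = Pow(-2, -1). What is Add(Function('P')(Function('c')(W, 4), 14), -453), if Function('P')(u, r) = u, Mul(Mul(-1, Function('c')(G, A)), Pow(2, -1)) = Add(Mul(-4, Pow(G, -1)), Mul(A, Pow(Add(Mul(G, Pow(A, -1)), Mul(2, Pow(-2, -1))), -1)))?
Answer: Rational(-4157, 9) ≈ -461.89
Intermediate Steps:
W = Rational(-1, 2) ≈ -0.50000
Function('c')(G, A) = Add(Mul(8, Pow(G, -1)), Mul(-2, A, Pow(Add(-1, Mul(G, Pow(A, -1))), -1))) (Function('c')(G, A) = Mul(-2, Add(Mul(-4, Pow(G, -1)), Mul(A, Pow(Add(Mul(G, Pow(A, -1)), Mul(2, Pow(-2, -1))), -1)))) = Mul(-2, Add(Mul(-4, Pow(G, -1)), Mul(A, Pow(Add(Mul(G, Pow(A, -1)), Mul(2, Rational(-1, 2))), -1)))) = Mul(-2, Add(Mul(-4, Pow(G, -1)), Mul(A, Pow(Add(Mul(G, Pow(A, -1)), -1), -1)))) = Mul(-2, Add(Mul(-4, Pow(G, -1)), Mul(A, Pow(Add(-1, Mul(G, Pow(A, -1))), -1)))) = Add(Mul(8, Pow(G, -1)), Mul(-2, A, Pow(Add(-1, Mul(G, Pow(A, -1))), -1))))
Add(Function('P')(Function('c')(W, 4), 14), -453) = Add(Mul(2, Pow(Rational(-1, 2), -1), Pow(Add(4, Mul(-1, Rational(-1, 2))), -1), Add(Mul(-4, Rational(-1, 2)), Mul(4, 4), Mul(Rational(-1, 2), Pow(4, 2)))), -453) = Add(Mul(2, -2, Pow(Add(4, Rational(1, 2)), -1), Add(2, 16, Mul(Rational(-1, 2), 16))), -453) = Add(Mul(2, -2, Pow(Rational(9, 2), -1), Add(2, 16, -8)), -453) = Add(Mul(2, -2, Rational(2, 9), 10), -453) = Add(Rational(-80, 9), -453) = Rational(-4157, 9)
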